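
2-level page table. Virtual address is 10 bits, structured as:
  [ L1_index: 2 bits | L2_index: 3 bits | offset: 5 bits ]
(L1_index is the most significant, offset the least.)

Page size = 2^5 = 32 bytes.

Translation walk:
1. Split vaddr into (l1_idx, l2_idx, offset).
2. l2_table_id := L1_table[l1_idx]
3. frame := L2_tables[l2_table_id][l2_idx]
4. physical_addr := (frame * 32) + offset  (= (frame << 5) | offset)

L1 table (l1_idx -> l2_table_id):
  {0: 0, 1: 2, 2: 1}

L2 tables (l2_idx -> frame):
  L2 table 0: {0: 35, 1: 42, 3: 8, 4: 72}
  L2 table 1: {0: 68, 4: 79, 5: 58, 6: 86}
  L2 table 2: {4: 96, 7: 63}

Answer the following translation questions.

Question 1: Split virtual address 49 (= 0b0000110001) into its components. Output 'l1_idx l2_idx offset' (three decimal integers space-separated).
vaddr = 49 = 0b0000110001
  top 2 bits -> l1_idx = 0
  next 3 bits -> l2_idx = 1
  bottom 5 bits -> offset = 17

Answer: 0 1 17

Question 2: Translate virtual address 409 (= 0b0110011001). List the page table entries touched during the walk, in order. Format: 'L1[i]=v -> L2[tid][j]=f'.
Answer: L1[1]=2 -> L2[2][4]=96

Derivation:
vaddr = 409 = 0b0110011001
Split: l1_idx=1, l2_idx=4, offset=25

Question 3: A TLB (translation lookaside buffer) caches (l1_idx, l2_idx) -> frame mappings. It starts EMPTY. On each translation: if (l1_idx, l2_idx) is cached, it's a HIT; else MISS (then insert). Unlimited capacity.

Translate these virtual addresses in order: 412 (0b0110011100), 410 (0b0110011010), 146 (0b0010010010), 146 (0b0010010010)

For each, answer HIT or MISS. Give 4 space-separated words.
vaddr=412: (1,4) not in TLB -> MISS, insert
vaddr=410: (1,4) in TLB -> HIT
vaddr=146: (0,4) not in TLB -> MISS, insert
vaddr=146: (0,4) in TLB -> HIT

Answer: MISS HIT MISS HIT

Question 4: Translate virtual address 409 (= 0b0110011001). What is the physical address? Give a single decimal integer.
vaddr = 409 = 0b0110011001
Split: l1_idx=1, l2_idx=4, offset=25
L1[1] = 2
L2[2][4] = 96
paddr = 96 * 32 + 25 = 3097

Answer: 3097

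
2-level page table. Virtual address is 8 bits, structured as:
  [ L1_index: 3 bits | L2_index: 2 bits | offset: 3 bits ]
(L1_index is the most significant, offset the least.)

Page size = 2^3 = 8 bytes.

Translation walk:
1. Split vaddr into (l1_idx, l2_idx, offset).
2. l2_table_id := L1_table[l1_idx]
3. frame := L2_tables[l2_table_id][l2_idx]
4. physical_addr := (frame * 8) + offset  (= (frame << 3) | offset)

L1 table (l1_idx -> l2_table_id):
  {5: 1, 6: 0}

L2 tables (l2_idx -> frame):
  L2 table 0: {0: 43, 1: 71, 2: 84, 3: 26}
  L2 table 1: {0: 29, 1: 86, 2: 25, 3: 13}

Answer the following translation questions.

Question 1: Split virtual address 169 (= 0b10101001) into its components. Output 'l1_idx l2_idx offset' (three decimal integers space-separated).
Answer: 5 1 1

Derivation:
vaddr = 169 = 0b10101001
  top 3 bits -> l1_idx = 5
  next 2 bits -> l2_idx = 1
  bottom 3 bits -> offset = 1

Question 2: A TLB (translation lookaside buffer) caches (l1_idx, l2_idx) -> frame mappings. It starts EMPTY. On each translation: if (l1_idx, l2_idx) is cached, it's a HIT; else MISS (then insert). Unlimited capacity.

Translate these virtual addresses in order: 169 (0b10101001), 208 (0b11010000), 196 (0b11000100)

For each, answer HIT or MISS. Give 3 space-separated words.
Answer: MISS MISS MISS

Derivation:
vaddr=169: (5,1) not in TLB -> MISS, insert
vaddr=208: (6,2) not in TLB -> MISS, insert
vaddr=196: (6,0) not in TLB -> MISS, insert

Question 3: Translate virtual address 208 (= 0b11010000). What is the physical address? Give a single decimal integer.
vaddr = 208 = 0b11010000
Split: l1_idx=6, l2_idx=2, offset=0
L1[6] = 0
L2[0][2] = 84
paddr = 84 * 8 + 0 = 672

Answer: 672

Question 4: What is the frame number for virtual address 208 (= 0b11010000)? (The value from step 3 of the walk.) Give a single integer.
vaddr = 208: l1_idx=6, l2_idx=2
L1[6] = 0; L2[0][2] = 84

Answer: 84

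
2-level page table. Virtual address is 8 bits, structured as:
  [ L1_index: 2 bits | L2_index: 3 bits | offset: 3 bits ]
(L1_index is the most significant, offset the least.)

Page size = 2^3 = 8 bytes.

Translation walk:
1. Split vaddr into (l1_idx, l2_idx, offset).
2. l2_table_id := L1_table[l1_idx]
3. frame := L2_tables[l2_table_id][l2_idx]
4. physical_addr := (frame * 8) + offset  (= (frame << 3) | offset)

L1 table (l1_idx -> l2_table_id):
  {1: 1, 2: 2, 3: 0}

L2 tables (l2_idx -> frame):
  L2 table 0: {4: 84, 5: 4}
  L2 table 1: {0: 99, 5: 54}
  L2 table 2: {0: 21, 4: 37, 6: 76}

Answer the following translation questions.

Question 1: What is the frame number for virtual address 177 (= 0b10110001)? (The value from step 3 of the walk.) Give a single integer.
vaddr = 177: l1_idx=2, l2_idx=6
L1[2] = 2; L2[2][6] = 76

Answer: 76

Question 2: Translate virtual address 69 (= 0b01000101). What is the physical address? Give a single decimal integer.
Answer: 797

Derivation:
vaddr = 69 = 0b01000101
Split: l1_idx=1, l2_idx=0, offset=5
L1[1] = 1
L2[1][0] = 99
paddr = 99 * 8 + 5 = 797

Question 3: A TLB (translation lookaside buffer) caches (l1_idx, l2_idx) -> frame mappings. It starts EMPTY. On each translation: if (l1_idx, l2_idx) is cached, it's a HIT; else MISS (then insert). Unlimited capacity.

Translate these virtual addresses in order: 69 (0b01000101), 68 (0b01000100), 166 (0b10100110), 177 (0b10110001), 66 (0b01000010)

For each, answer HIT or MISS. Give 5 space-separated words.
Answer: MISS HIT MISS MISS HIT

Derivation:
vaddr=69: (1,0) not in TLB -> MISS, insert
vaddr=68: (1,0) in TLB -> HIT
vaddr=166: (2,4) not in TLB -> MISS, insert
vaddr=177: (2,6) not in TLB -> MISS, insert
vaddr=66: (1,0) in TLB -> HIT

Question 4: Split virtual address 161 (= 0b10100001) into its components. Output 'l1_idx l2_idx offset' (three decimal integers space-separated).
vaddr = 161 = 0b10100001
  top 2 bits -> l1_idx = 2
  next 3 bits -> l2_idx = 4
  bottom 3 bits -> offset = 1

Answer: 2 4 1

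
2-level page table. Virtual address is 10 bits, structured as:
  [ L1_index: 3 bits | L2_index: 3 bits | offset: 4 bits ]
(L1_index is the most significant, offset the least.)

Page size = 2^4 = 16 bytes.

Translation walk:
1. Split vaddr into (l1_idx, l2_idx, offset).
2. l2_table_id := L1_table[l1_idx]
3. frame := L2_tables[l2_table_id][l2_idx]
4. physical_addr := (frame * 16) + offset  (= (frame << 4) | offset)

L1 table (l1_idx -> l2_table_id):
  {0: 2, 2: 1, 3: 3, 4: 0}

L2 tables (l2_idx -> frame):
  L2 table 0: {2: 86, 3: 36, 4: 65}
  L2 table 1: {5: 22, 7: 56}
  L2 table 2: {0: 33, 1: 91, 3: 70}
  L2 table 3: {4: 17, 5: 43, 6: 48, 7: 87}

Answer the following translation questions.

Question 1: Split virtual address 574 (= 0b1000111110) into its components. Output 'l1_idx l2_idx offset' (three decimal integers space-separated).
Answer: 4 3 14

Derivation:
vaddr = 574 = 0b1000111110
  top 3 bits -> l1_idx = 4
  next 3 bits -> l2_idx = 3
  bottom 4 bits -> offset = 14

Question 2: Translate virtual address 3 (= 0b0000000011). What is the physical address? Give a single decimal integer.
Answer: 531

Derivation:
vaddr = 3 = 0b0000000011
Split: l1_idx=0, l2_idx=0, offset=3
L1[0] = 2
L2[2][0] = 33
paddr = 33 * 16 + 3 = 531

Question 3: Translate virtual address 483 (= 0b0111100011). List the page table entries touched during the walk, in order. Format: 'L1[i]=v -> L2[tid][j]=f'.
vaddr = 483 = 0b0111100011
Split: l1_idx=3, l2_idx=6, offset=3

Answer: L1[3]=3 -> L2[3][6]=48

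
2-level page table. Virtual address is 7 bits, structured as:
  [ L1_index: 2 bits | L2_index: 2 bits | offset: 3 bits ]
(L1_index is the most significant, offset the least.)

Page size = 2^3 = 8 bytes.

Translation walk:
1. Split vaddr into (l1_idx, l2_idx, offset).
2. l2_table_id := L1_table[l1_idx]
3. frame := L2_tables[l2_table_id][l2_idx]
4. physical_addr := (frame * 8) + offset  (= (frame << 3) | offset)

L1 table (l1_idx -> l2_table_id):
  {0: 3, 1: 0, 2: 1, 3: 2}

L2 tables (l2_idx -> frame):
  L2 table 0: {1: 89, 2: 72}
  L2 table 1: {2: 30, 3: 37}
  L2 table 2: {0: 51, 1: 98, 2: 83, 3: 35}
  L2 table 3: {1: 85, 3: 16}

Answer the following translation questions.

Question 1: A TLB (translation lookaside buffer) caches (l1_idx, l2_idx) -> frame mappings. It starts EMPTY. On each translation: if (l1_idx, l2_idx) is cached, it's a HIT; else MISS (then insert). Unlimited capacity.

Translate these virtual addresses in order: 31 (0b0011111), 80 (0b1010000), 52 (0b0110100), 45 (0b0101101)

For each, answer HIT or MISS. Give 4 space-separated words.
Answer: MISS MISS MISS MISS

Derivation:
vaddr=31: (0,3) not in TLB -> MISS, insert
vaddr=80: (2,2) not in TLB -> MISS, insert
vaddr=52: (1,2) not in TLB -> MISS, insert
vaddr=45: (1,1) not in TLB -> MISS, insert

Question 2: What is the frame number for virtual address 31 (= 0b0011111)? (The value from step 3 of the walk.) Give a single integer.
vaddr = 31: l1_idx=0, l2_idx=3
L1[0] = 3; L2[3][3] = 16

Answer: 16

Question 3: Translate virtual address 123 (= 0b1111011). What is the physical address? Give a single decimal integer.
Answer: 283

Derivation:
vaddr = 123 = 0b1111011
Split: l1_idx=3, l2_idx=3, offset=3
L1[3] = 2
L2[2][3] = 35
paddr = 35 * 8 + 3 = 283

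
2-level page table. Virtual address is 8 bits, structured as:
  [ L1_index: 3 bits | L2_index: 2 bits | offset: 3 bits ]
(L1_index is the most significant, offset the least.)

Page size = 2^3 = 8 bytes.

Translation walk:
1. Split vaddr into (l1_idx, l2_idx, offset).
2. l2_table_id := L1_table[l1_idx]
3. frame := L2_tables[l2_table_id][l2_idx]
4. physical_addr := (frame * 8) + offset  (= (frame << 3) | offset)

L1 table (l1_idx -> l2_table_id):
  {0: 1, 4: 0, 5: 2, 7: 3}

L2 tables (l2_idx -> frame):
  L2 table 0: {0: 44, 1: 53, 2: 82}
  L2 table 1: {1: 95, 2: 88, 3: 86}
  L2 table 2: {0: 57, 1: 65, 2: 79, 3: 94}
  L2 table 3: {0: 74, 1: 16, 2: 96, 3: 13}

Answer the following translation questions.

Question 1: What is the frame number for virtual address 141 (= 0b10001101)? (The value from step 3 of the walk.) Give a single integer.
Answer: 53

Derivation:
vaddr = 141: l1_idx=4, l2_idx=1
L1[4] = 0; L2[0][1] = 53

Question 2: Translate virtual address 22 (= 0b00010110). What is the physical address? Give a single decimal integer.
Answer: 710

Derivation:
vaddr = 22 = 0b00010110
Split: l1_idx=0, l2_idx=2, offset=6
L1[0] = 1
L2[1][2] = 88
paddr = 88 * 8 + 6 = 710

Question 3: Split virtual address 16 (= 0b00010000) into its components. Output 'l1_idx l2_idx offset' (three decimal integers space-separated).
Answer: 0 2 0

Derivation:
vaddr = 16 = 0b00010000
  top 3 bits -> l1_idx = 0
  next 2 bits -> l2_idx = 2
  bottom 3 bits -> offset = 0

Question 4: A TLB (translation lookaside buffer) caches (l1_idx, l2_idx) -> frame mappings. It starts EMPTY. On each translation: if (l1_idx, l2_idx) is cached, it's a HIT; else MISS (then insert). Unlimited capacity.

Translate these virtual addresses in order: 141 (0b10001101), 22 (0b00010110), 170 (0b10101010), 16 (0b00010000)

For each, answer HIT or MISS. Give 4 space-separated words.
vaddr=141: (4,1) not in TLB -> MISS, insert
vaddr=22: (0,2) not in TLB -> MISS, insert
vaddr=170: (5,1) not in TLB -> MISS, insert
vaddr=16: (0,2) in TLB -> HIT

Answer: MISS MISS MISS HIT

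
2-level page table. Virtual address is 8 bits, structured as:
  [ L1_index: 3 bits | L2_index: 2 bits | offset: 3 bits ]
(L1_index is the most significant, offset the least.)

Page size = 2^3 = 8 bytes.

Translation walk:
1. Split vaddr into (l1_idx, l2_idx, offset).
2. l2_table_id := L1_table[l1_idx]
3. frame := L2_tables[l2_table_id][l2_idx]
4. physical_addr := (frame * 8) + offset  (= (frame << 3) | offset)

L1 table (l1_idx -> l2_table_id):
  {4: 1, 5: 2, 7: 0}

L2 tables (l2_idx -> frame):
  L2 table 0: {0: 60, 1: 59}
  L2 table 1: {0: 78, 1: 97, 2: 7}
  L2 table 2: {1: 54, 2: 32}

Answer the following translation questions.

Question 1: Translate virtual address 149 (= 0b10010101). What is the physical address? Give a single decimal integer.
Answer: 61

Derivation:
vaddr = 149 = 0b10010101
Split: l1_idx=4, l2_idx=2, offset=5
L1[4] = 1
L2[1][2] = 7
paddr = 7 * 8 + 5 = 61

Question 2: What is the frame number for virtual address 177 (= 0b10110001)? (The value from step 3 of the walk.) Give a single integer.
vaddr = 177: l1_idx=5, l2_idx=2
L1[5] = 2; L2[2][2] = 32

Answer: 32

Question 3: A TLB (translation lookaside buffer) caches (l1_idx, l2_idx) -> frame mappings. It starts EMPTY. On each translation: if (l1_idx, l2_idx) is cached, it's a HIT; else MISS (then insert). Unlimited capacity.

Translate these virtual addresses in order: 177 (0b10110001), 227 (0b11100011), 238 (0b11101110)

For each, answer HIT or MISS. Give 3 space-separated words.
vaddr=177: (5,2) not in TLB -> MISS, insert
vaddr=227: (7,0) not in TLB -> MISS, insert
vaddr=238: (7,1) not in TLB -> MISS, insert

Answer: MISS MISS MISS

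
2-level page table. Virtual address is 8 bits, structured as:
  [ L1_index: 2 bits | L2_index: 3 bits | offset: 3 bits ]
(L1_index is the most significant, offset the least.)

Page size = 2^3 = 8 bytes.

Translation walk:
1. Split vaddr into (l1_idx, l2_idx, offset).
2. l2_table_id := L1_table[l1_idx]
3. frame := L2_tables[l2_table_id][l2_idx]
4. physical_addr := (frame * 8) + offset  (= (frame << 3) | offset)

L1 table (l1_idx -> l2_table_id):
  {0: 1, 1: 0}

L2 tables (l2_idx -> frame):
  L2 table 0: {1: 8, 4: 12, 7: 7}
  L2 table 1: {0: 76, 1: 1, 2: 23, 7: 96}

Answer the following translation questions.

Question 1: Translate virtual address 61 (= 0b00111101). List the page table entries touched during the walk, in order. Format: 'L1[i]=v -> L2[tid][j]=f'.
Answer: L1[0]=1 -> L2[1][7]=96

Derivation:
vaddr = 61 = 0b00111101
Split: l1_idx=0, l2_idx=7, offset=5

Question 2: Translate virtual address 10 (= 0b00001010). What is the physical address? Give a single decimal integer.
Answer: 10

Derivation:
vaddr = 10 = 0b00001010
Split: l1_idx=0, l2_idx=1, offset=2
L1[0] = 1
L2[1][1] = 1
paddr = 1 * 8 + 2 = 10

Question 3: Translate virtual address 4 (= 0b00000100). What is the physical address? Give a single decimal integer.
vaddr = 4 = 0b00000100
Split: l1_idx=0, l2_idx=0, offset=4
L1[0] = 1
L2[1][0] = 76
paddr = 76 * 8 + 4 = 612

Answer: 612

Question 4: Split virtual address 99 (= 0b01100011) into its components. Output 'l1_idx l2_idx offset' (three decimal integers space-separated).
Answer: 1 4 3

Derivation:
vaddr = 99 = 0b01100011
  top 2 bits -> l1_idx = 1
  next 3 bits -> l2_idx = 4
  bottom 3 bits -> offset = 3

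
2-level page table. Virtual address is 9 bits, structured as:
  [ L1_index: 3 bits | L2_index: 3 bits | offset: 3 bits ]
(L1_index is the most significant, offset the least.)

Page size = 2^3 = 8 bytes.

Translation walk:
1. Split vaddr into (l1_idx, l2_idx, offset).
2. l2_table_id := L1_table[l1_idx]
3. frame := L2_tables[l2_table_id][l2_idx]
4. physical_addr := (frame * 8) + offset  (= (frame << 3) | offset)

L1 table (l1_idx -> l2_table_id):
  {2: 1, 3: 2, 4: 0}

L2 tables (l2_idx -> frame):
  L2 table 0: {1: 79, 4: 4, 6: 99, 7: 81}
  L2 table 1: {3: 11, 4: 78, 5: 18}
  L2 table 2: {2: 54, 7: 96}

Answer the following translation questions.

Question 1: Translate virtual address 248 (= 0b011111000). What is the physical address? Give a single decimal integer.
Answer: 768

Derivation:
vaddr = 248 = 0b011111000
Split: l1_idx=3, l2_idx=7, offset=0
L1[3] = 2
L2[2][7] = 96
paddr = 96 * 8 + 0 = 768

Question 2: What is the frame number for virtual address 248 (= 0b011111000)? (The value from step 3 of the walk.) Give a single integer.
Answer: 96

Derivation:
vaddr = 248: l1_idx=3, l2_idx=7
L1[3] = 2; L2[2][7] = 96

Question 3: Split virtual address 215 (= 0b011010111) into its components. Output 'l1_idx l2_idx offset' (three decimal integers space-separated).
Answer: 3 2 7

Derivation:
vaddr = 215 = 0b011010111
  top 3 bits -> l1_idx = 3
  next 3 bits -> l2_idx = 2
  bottom 3 bits -> offset = 7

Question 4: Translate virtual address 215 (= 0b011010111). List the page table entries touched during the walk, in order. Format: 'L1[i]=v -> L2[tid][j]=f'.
vaddr = 215 = 0b011010111
Split: l1_idx=3, l2_idx=2, offset=7

Answer: L1[3]=2 -> L2[2][2]=54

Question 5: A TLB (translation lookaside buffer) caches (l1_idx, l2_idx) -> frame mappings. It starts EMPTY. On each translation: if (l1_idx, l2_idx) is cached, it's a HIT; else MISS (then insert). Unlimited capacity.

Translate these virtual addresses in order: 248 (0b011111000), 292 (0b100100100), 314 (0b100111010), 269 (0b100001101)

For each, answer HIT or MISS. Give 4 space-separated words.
vaddr=248: (3,7) not in TLB -> MISS, insert
vaddr=292: (4,4) not in TLB -> MISS, insert
vaddr=314: (4,7) not in TLB -> MISS, insert
vaddr=269: (4,1) not in TLB -> MISS, insert

Answer: MISS MISS MISS MISS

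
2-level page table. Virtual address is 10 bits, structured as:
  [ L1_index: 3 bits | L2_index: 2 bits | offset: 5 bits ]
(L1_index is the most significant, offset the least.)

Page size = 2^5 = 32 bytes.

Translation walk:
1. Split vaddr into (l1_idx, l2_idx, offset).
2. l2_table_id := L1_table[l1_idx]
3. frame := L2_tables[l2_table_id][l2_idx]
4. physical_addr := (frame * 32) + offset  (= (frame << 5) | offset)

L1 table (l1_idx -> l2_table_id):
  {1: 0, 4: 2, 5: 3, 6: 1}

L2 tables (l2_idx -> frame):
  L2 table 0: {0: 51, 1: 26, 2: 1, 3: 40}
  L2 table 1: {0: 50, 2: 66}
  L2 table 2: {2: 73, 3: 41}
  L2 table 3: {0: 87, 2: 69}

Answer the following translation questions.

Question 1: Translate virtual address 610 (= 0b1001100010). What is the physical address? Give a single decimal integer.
vaddr = 610 = 0b1001100010
Split: l1_idx=4, l2_idx=3, offset=2
L1[4] = 2
L2[2][3] = 41
paddr = 41 * 32 + 2 = 1314

Answer: 1314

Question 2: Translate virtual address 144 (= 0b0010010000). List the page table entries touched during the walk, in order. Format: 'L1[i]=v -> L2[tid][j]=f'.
vaddr = 144 = 0b0010010000
Split: l1_idx=1, l2_idx=0, offset=16

Answer: L1[1]=0 -> L2[0][0]=51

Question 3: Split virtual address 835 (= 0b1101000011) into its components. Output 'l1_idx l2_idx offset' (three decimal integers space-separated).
Answer: 6 2 3

Derivation:
vaddr = 835 = 0b1101000011
  top 3 bits -> l1_idx = 6
  next 2 bits -> l2_idx = 2
  bottom 5 bits -> offset = 3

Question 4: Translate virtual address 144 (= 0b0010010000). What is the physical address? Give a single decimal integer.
vaddr = 144 = 0b0010010000
Split: l1_idx=1, l2_idx=0, offset=16
L1[1] = 0
L2[0][0] = 51
paddr = 51 * 32 + 16 = 1648

Answer: 1648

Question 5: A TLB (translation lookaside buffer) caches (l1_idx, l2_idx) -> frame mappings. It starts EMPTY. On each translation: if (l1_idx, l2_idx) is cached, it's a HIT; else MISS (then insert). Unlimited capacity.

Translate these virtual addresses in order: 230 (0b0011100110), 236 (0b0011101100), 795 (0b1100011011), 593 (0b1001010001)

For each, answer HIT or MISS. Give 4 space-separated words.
Answer: MISS HIT MISS MISS

Derivation:
vaddr=230: (1,3) not in TLB -> MISS, insert
vaddr=236: (1,3) in TLB -> HIT
vaddr=795: (6,0) not in TLB -> MISS, insert
vaddr=593: (4,2) not in TLB -> MISS, insert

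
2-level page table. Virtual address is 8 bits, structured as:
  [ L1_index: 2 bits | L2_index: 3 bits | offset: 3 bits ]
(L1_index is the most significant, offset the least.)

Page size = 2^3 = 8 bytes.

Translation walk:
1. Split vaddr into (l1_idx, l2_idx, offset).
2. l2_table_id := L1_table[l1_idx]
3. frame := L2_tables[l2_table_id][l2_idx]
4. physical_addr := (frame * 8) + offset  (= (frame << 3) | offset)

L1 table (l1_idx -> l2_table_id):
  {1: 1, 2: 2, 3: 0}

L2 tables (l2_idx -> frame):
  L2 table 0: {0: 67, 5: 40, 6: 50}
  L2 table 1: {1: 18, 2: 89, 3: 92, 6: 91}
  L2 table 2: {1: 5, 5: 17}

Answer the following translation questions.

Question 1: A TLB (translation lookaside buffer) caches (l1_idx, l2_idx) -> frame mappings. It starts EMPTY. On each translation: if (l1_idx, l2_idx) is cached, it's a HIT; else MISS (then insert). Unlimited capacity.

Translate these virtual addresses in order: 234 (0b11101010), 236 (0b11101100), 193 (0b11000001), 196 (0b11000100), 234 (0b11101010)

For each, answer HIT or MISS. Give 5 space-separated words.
Answer: MISS HIT MISS HIT HIT

Derivation:
vaddr=234: (3,5) not in TLB -> MISS, insert
vaddr=236: (3,5) in TLB -> HIT
vaddr=193: (3,0) not in TLB -> MISS, insert
vaddr=196: (3,0) in TLB -> HIT
vaddr=234: (3,5) in TLB -> HIT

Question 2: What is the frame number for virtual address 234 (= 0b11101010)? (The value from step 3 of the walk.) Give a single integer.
vaddr = 234: l1_idx=3, l2_idx=5
L1[3] = 0; L2[0][5] = 40

Answer: 40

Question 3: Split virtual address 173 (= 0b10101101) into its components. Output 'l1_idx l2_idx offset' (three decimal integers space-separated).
vaddr = 173 = 0b10101101
  top 2 bits -> l1_idx = 2
  next 3 bits -> l2_idx = 5
  bottom 3 bits -> offset = 5

Answer: 2 5 5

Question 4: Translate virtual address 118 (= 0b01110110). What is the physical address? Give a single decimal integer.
Answer: 734

Derivation:
vaddr = 118 = 0b01110110
Split: l1_idx=1, l2_idx=6, offset=6
L1[1] = 1
L2[1][6] = 91
paddr = 91 * 8 + 6 = 734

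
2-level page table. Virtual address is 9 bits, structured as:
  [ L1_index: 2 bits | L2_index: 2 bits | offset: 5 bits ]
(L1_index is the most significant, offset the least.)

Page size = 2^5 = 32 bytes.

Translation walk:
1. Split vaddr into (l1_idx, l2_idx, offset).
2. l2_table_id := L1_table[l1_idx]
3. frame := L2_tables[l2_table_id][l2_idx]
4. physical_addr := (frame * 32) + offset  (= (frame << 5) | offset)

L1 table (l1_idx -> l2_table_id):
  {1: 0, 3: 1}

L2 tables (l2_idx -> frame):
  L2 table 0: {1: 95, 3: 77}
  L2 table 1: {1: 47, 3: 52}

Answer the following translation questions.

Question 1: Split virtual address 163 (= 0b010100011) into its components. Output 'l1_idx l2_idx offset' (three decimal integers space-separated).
Answer: 1 1 3

Derivation:
vaddr = 163 = 0b010100011
  top 2 bits -> l1_idx = 1
  next 2 bits -> l2_idx = 1
  bottom 5 bits -> offset = 3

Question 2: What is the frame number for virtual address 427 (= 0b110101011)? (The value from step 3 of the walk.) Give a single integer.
Answer: 47

Derivation:
vaddr = 427: l1_idx=3, l2_idx=1
L1[3] = 1; L2[1][1] = 47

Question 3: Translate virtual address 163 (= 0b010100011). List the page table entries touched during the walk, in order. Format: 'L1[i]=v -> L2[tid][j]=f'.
vaddr = 163 = 0b010100011
Split: l1_idx=1, l2_idx=1, offset=3

Answer: L1[1]=0 -> L2[0][1]=95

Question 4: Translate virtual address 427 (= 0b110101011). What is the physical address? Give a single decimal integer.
Answer: 1515

Derivation:
vaddr = 427 = 0b110101011
Split: l1_idx=3, l2_idx=1, offset=11
L1[3] = 1
L2[1][1] = 47
paddr = 47 * 32 + 11 = 1515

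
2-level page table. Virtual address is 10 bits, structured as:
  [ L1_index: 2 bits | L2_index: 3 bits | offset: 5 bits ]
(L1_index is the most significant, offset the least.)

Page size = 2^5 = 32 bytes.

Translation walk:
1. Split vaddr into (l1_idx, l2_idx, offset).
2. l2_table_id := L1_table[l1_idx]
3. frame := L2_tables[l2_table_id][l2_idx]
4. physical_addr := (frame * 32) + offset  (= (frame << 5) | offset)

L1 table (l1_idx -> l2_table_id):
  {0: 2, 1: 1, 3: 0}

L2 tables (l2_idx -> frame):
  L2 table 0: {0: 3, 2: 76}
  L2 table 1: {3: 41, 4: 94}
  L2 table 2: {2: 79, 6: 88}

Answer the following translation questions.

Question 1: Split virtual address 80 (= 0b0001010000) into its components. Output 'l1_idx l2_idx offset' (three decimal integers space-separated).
vaddr = 80 = 0b0001010000
  top 2 bits -> l1_idx = 0
  next 3 bits -> l2_idx = 2
  bottom 5 bits -> offset = 16

Answer: 0 2 16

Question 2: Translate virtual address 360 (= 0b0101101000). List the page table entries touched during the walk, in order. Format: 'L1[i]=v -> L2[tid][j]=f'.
vaddr = 360 = 0b0101101000
Split: l1_idx=1, l2_idx=3, offset=8

Answer: L1[1]=1 -> L2[1][3]=41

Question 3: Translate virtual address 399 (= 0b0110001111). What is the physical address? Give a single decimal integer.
Answer: 3023

Derivation:
vaddr = 399 = 0b0110001111
Split: l1_idx=1, l2_idx=4, offset=15
L1[1] = 1
L2[1][4] = 94
paddr = 94 * 32 + 15 = 3023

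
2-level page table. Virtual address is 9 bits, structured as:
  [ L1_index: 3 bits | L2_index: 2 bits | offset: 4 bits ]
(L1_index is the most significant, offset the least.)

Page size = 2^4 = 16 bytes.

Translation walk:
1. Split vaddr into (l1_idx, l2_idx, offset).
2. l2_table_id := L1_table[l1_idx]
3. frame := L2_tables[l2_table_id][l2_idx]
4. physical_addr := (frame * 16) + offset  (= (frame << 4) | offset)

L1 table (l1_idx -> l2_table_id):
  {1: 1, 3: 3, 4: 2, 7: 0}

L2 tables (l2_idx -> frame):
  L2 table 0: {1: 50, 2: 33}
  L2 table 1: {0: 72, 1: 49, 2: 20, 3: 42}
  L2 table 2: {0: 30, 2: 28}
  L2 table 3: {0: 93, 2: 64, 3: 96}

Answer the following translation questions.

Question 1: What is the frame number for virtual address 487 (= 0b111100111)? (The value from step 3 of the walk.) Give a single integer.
vaddr = 487: l1_idx=7, l2_idx=2
L1[7] = 0; L2[0][2] = 33

Answer: 33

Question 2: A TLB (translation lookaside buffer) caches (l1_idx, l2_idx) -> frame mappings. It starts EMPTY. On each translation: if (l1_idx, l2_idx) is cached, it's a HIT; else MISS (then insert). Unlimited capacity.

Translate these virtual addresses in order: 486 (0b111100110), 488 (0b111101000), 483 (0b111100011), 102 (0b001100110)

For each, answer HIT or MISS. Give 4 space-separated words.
Answer: MISS HIT HIT MISS

Derivation:
vaddr=486: (7,2) not in TLB -> MISS, insert
vaddr=488: (7,2) in TLB -> HIT
vaddr=483: (7,2) in TLB -> HIT
vaddr=102: (1,2) not in TLB -> MISS, insert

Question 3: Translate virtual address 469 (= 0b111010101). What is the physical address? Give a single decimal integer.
Answer: 805

Derivation:
vaddr = 469 = 0b111010101
Split: l1_idx=7, l2_idx=1, offset=5
L1[7] = 0
L2[0][1] = 50
paddr = 50 * 16 + 5 = 805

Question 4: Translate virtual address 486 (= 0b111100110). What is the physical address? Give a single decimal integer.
vaddr = 486 = 0b111100110
Split: l1_idx=7, l2_idx=2, offset=6
L1[7] = 0
L2[0][2] = 33
paddr = 33 * 16 + 6 = 534

Answer: 534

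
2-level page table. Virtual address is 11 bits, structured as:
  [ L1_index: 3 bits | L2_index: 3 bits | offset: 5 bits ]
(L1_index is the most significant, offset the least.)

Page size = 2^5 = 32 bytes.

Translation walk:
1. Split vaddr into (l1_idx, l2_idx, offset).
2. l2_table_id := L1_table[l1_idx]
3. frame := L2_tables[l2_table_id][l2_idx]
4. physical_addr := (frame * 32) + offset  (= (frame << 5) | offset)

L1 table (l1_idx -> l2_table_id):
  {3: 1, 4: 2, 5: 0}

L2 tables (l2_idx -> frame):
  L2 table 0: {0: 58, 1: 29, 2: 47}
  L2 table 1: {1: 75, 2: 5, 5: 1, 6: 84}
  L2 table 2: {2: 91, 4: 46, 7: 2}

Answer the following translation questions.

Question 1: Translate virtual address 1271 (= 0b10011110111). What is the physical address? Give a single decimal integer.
Answer: 87

Derivation:
vaddr = 1271 = 0b10011110111
Split: l1_idx=4, l2_idx=7, offset=23
L1[4] = 2
L2[2][7] = 2
paddr = 2 * 32 + 23 = 87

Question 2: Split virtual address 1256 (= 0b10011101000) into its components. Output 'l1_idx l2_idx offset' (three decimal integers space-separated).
vaddr = 1256 = 0b10011101000
  top 3 bits -> l1_idx = 4
  next 3 bits -> l2_idx = 7
  bottom 5 bits -> offset = 8

Answer: 4 7 8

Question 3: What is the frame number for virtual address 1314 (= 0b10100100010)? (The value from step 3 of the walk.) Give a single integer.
vaddr = 1314: l1_idx=5, l2_idx=1
L1[5] = 0; L2[0][1] = 29

Answer: 29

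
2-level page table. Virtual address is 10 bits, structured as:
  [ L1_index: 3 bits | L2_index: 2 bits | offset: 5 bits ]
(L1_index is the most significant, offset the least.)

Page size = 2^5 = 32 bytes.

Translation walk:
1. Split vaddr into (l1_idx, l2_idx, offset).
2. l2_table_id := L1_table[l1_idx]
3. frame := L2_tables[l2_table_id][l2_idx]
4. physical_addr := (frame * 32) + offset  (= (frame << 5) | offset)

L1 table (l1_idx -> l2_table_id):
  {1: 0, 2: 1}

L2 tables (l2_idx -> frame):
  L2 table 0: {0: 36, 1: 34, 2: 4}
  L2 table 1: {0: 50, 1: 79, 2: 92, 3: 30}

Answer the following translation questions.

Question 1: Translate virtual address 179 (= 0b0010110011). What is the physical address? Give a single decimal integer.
Answer: 1107

Derivation:
vaddr = 179 = 0b0010110011
Split: l1_idx=1, l2_idx=1, offset=19
L1[1] = 0
L2[0][1] = 34
paddr = 34 * 32 + 19 = 1107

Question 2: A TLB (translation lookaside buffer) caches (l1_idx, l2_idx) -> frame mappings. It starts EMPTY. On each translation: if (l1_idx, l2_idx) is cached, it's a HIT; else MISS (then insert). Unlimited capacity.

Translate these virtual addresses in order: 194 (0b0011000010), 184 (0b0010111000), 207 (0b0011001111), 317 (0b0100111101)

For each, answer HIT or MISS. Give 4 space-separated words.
Answer: MISS MISS HIT MISS

Derivation:
vaddr=194: (1,2) not in TLB -> MISS, insert
vaddr=184: (1,1) not in TLB -> MISS, insert
vaddr=207: (1,2) in TLB -> HIT
vaddr=317: (2,1) not in TLB -> MISS, insert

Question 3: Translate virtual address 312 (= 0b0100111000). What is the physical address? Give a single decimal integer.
vaddr = 312 = 0b0100111000
Split: l1_idx=2, l2_idx=1, offset=24
L1[2] = 1
L2[1][1] = 79
paddr = 79 * 32 + 24 = 2552

Answer: 2552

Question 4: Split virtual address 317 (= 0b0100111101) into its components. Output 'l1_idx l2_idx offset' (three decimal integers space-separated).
vaddr = 317 = 0b0100111101
  top 3 bits -> l1_idx = 2
  next 2 bits -> l2_idx = 1
  bottom 5 bits -> offset = 29

Answer: 2 1 29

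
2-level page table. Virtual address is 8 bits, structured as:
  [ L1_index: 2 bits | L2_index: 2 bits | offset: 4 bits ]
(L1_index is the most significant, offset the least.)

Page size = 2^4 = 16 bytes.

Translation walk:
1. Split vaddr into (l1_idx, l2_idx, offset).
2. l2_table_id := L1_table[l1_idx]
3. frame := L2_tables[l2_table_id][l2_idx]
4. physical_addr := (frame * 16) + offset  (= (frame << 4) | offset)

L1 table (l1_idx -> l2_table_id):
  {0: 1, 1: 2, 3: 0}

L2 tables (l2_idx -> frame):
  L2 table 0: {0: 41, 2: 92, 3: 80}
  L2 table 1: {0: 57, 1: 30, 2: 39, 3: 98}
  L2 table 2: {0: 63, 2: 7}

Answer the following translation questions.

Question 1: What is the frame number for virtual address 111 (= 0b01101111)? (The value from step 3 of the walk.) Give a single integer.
vaddr = 111: l1_idx=1, l2_idx=2
L1[1] = 2; L2[2][2] = 7

Answer: 7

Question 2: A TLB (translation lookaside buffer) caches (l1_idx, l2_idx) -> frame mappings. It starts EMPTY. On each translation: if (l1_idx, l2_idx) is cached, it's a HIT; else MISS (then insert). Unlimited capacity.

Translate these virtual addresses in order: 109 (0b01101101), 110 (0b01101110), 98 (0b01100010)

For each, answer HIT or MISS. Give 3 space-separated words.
vaddr=109: (1,2) not in TLB -> MISS, insert
vaddr=110: (1,2) in TLB -> HIT
vaddr=98: (1,2) in TLB -> HIT

Answer: MISS HIT HIT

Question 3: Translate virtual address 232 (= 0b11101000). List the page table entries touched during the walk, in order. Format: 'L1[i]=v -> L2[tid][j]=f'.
vaddr = 232 = 0b11101000
Split: l1_idx=3, l2_idx=2, offset=8

Answer: L1[3]=0 -> L2[0][2]=92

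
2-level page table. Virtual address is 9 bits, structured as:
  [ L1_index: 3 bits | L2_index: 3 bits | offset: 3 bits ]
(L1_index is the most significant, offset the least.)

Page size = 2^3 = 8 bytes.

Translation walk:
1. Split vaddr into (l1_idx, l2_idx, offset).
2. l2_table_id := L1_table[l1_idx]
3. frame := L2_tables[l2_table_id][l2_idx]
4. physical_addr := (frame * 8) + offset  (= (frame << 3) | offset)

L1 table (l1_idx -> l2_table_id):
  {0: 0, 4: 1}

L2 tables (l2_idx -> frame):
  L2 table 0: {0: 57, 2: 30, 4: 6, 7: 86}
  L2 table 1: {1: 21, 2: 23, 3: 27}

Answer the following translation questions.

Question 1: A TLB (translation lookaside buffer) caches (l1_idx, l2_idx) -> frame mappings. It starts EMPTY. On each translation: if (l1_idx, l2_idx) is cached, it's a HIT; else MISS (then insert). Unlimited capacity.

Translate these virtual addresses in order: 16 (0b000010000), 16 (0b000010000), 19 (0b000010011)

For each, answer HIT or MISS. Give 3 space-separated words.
vaddr=16: (0,2) not in TLB -> MISS, insert
vaddr=16: (0,2) in TLB -> HIT
vaddr=19: (0,2) in TLB -> HIT

Answer: MISS HIT HIT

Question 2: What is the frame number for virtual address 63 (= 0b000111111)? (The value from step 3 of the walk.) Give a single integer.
vaddr = 63: l1_idx=0, l2_idx=7
L1[0] = 0; L2[0][7] = 86

Answer: 86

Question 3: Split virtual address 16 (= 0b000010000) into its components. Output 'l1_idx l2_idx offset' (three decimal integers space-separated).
Answer: 0 2 0

Derivation:
vaddr = 16 = 0b000010000
  top 3 bits -> l1_idx = 0
  next 3 bits -> l2_idx = 2
  bottom 3 bits -> offset = 0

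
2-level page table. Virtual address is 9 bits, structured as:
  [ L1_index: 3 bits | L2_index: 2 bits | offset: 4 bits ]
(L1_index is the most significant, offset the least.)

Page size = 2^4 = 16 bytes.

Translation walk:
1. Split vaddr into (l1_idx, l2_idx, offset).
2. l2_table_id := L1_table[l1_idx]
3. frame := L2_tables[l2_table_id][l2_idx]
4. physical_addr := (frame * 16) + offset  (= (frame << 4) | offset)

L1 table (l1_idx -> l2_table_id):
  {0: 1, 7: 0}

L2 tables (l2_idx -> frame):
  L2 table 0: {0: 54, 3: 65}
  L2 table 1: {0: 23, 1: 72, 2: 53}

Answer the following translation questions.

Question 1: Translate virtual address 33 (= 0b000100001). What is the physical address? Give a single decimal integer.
Answer: 849

Derivation:
vaddr = 33 = 0b000100001
Split: l1_idx=0, l2_idx=2, offset=1
L1[0] = 1
L2[1][2] = 53
paddr = 53 * 16 + 1 = 849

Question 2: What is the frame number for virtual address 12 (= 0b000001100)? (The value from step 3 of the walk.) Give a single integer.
vaddr = 12: l1_idx=0, l2_idx=0
L1[0] = 1; L2[1][0] = 23

Answer: 23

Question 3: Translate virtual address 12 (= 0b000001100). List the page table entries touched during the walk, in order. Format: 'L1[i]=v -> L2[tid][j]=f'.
Answer: L1[0]=1 -> L2[1][0]=23

Derivation:
vaddr = 12 = 0b000001100
Split: l1_idx=0, l2_idx=0, offset=12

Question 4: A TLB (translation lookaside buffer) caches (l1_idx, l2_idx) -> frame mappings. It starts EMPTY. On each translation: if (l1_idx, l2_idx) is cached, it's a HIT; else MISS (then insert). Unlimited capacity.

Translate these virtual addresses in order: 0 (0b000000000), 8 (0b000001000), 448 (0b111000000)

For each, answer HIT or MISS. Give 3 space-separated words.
Answer: MISS HIT MISS

Derivation:
vaddr=0: (0,0) not in TLB -> MISS, insert
vaddr=8: (0,0) in TLB -> HIT
vaddr=448: (7,0) not in TLB -> MISS, insert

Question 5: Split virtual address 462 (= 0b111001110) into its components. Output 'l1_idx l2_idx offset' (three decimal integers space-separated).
vaddr = 462 = 0b111001110
  top 3 bits -> l1_idx = 7
  next 2 bits -> l2_idx = 0
  bottom 4 bits -> offset = 14

Answer: 7 0 14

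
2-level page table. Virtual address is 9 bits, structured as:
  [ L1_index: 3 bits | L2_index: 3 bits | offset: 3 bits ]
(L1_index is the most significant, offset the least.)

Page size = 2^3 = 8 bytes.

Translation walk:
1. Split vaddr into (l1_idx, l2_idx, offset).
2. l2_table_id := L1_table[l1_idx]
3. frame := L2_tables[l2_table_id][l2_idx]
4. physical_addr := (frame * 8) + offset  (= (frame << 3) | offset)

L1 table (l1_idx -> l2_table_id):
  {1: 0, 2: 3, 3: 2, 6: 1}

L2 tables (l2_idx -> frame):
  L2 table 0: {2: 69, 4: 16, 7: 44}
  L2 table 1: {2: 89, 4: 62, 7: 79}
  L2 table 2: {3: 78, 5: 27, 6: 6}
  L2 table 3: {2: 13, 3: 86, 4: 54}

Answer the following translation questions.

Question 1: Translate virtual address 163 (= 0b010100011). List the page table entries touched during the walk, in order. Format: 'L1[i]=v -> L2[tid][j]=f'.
Answer: L1[2]=3 -> L2[3][4]=54

Derivation:
vaddr = 163 = 0b010100011
Split: l1_idx=2, l2_idx=4, offset=3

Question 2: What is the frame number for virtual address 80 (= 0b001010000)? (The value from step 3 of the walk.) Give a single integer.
Answer: 69

Derivation:
vaddr = 80: l1_idx=1, l2_idx=2
L1[1] = 0; L2[0][2] = 69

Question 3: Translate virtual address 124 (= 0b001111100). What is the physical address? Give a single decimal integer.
vaddr = 124 = 0b001111100
Split: l1_idx=1, l2_idx=7, offset=4
L1[1] = 0
L2[0][7] = 44
paddr = 44 * 8 + 4 = 356

Answer: 356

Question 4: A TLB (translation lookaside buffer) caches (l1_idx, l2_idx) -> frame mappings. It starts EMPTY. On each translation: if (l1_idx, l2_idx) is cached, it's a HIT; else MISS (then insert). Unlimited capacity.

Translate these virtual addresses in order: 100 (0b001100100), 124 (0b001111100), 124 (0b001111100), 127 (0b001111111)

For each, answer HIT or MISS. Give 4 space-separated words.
vaddr=100: (1,4) not in TLB -> MISS, insert
vaddr=124: (1,7) not in TLB -> MISS, insert
vaddr=124: (1,7) in TLB -> HIT
vaddr=127: (1,7) in TLB -> HIT

Answer: MISS MISS HIT HIT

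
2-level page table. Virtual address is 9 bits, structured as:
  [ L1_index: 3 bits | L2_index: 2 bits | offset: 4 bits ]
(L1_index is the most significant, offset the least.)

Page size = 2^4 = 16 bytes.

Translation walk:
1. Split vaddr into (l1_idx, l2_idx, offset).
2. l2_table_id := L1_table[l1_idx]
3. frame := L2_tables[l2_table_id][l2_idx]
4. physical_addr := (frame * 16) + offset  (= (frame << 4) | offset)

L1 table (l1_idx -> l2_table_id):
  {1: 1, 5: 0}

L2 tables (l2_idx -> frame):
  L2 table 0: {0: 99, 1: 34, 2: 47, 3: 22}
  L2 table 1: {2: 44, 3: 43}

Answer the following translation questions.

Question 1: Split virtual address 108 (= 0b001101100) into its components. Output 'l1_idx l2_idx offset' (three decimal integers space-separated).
vaddr = 108 = 0b001101100
  top 3 bits -> l1_idx = 1
  next 2 bits -> l2_idx = 2
  bottom 4 bits -> offset = 12

Answer: 1 2 12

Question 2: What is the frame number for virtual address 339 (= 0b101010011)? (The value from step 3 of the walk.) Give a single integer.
vaddr = 339: l1_idx=5, l2_idx=1
L1[5] = 0; L2[0][1] = 34

Answer: 34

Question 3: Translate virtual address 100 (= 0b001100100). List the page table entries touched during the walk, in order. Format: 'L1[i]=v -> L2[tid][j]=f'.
Answer: L1[1]=1 -> L2[1][2]=44

Derivation:
vaddr = 100 = 0b001100100
Split: l1_idx=1, l2_idx=2, offset=4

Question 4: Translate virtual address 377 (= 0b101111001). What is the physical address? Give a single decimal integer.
Answer: 361

Derivation:
vaddr = 377 = 0b101111001
Split: l1_idx=5, l2_idx=3, offset=9
L1[5] = 0
L2[0][3] = 22
paddr = 22 * 16 + 9 = 361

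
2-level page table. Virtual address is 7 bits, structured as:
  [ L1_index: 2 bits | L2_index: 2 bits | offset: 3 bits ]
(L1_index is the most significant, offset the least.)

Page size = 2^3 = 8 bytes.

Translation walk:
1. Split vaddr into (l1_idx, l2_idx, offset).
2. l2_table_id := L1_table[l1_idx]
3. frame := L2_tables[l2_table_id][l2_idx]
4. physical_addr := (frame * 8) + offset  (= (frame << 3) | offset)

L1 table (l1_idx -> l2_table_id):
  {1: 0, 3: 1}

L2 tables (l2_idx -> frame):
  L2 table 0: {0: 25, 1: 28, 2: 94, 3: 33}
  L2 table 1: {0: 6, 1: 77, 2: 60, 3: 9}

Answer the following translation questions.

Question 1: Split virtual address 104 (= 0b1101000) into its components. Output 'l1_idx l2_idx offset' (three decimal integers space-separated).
Answer: 3 1 0

Derivation:
vaddr = 104 = 0b1101000
  top 2 bits -> l1_idx = 3
  next 2 bits -> l2_idx = 1
  bottom 3 bits -> offset = 0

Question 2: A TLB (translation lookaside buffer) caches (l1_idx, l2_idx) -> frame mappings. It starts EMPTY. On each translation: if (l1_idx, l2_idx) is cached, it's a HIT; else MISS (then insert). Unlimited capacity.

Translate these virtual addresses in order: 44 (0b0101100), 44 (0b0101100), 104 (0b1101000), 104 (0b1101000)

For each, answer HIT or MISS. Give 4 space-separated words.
Answer: MISS HIT MISS HIT

Derivation:
vaddr=44: (1,1) not in TLB -> MISS, insert
vaddr=44: (1,1) in TLB -> HIT
vaddr=104: (3,1) not in TLB -> MISS, insert
vaddr=104: (3,1) in TLB -> HIT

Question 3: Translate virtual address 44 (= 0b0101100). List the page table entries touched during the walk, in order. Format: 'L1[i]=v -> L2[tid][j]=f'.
vaddr = 44 = 0b0101100
Split: l1_idx=1, l2_idx=1, offset=4

Answer: L1[1]=0 -> L2[0][1]=28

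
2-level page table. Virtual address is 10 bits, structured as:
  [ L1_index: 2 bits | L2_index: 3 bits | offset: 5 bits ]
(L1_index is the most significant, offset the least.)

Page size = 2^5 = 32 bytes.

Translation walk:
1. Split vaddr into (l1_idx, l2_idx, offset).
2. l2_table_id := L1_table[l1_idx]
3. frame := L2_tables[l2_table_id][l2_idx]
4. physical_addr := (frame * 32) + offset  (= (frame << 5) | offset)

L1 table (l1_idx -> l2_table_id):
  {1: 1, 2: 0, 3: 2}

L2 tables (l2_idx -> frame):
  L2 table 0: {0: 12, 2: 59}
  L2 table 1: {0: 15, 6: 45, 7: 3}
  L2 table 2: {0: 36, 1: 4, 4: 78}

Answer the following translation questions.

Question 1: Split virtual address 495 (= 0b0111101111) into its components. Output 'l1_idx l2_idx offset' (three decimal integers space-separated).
vaddr = 495 = 0b0111101111
  top 2 bits -> l1_idx = 1
  next 3 bits -> l2_idx = 7
  bottom 5 bits -> offset = 15

Answer: 1 7 15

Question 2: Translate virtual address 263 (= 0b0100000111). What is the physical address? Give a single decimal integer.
Answer: 487

Derivation:
vaddr = 263 = 0b0100000111
Split: l1_idx=1, l2_idx=0, offset=7
L1[1] = 1
L2[1][0] = 15
paddr = 15 * 32 + 7 = 487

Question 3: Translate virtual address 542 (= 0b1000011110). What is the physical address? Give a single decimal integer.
Answer: 414

Derivation:
vaddr = 542 = 0b1000011110
Split: l1_idx=2, l2_idx=0, offset=30
L1[2] = 0
L2[0][0] = 12
paddr = 12 * 32 + 30 = 414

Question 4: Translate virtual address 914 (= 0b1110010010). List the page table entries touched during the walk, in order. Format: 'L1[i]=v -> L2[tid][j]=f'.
Answer: L1[3]=2 -> L2[2][4]=78

Derivation:
vaddr = 914 = 0b1110010010
Split: l1_idx=3, l2_idx=4, offset=18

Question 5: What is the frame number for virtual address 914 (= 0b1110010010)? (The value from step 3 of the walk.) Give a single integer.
Answer: 78

Derivation:
vaddr = 914: l1_idx=3, l2_idx=4
L1[3] = 2; L2[2][4] = 78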